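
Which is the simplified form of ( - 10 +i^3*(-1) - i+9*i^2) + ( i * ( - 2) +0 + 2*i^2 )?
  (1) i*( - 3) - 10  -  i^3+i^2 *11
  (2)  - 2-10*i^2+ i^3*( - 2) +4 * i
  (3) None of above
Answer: 1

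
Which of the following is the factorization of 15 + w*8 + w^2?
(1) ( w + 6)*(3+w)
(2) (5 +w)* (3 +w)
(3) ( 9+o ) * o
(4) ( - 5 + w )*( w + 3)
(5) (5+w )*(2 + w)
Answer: 2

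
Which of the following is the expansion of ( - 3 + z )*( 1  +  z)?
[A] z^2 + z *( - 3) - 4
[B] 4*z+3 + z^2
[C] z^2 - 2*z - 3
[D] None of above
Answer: C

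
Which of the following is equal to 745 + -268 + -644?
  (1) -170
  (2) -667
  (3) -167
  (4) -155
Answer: 3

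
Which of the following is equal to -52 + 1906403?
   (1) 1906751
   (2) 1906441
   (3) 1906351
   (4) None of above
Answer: 3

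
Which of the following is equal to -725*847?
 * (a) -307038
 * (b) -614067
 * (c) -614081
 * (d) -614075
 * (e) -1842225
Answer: d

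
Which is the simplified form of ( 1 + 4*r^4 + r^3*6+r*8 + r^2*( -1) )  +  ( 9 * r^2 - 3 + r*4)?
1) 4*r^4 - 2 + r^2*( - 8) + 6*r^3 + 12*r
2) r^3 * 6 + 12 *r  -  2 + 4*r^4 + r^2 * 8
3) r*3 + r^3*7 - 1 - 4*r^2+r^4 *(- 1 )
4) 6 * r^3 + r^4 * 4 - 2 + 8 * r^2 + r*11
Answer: 2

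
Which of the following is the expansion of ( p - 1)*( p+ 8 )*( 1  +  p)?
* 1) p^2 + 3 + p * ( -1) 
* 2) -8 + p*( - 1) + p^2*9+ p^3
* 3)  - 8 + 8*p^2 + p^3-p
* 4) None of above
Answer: 3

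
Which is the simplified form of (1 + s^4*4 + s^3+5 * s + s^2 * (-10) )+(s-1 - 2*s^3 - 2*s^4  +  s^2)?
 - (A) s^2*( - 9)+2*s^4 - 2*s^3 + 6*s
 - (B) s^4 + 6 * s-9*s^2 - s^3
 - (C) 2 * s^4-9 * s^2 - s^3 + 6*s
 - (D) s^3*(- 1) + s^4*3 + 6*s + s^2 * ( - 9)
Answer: C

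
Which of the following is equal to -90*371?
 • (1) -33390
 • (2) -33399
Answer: 1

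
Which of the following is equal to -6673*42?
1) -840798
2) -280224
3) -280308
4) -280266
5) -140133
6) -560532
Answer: 4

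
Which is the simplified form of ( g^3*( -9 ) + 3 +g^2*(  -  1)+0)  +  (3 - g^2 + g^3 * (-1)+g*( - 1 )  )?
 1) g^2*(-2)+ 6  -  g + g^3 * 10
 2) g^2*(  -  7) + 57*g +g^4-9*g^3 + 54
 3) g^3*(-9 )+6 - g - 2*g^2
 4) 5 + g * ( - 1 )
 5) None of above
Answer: 5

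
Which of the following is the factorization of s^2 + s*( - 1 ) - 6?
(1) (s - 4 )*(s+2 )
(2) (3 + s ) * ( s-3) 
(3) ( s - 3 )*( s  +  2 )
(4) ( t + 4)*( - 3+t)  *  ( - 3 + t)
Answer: 3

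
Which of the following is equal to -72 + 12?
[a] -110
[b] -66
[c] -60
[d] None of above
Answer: c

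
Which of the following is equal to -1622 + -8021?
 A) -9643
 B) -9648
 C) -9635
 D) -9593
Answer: A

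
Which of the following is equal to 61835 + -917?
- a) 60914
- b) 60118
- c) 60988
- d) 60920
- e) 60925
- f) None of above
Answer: f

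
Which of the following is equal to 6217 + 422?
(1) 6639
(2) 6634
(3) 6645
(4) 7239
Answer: 1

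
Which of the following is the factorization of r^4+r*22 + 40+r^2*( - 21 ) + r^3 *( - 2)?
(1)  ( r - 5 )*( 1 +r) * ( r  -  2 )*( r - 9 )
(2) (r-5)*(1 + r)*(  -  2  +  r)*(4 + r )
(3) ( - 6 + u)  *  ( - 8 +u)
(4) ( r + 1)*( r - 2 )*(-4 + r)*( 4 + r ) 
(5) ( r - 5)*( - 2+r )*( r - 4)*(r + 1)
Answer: 2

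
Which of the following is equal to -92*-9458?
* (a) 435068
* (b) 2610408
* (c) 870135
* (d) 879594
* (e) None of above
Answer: e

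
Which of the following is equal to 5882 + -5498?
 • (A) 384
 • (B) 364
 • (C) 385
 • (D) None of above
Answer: A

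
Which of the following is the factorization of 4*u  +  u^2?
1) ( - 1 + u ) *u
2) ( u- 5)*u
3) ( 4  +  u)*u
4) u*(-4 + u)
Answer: 3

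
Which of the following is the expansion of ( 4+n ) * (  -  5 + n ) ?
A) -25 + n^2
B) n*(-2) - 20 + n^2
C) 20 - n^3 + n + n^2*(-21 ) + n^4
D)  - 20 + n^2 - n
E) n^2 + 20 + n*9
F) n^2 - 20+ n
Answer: D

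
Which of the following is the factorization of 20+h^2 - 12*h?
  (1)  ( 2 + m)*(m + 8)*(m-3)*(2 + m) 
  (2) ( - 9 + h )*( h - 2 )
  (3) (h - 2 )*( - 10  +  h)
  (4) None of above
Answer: 3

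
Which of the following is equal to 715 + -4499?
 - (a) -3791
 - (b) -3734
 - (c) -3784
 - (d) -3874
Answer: c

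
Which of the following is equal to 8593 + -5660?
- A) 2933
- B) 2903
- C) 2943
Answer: A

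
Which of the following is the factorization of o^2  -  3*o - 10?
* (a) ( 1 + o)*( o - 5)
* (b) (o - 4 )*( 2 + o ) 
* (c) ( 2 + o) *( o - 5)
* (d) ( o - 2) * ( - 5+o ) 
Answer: c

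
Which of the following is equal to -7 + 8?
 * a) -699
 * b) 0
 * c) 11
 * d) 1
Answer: d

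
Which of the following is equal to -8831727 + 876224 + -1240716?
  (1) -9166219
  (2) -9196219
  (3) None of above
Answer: 2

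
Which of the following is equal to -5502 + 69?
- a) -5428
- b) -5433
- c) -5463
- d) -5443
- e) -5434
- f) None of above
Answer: b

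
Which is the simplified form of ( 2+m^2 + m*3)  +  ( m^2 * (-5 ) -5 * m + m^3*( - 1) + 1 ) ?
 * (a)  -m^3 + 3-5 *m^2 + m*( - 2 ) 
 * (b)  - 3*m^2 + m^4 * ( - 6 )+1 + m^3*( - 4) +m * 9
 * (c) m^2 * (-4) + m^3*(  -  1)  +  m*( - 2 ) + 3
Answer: c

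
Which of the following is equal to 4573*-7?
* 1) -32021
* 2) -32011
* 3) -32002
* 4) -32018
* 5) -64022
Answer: 2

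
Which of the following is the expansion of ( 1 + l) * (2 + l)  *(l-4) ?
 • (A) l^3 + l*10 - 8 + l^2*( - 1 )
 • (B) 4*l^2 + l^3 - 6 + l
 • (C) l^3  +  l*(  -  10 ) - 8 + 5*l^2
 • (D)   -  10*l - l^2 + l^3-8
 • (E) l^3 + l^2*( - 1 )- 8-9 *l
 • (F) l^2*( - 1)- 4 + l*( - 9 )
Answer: D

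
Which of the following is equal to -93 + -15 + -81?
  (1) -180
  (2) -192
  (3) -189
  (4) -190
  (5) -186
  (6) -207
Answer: 3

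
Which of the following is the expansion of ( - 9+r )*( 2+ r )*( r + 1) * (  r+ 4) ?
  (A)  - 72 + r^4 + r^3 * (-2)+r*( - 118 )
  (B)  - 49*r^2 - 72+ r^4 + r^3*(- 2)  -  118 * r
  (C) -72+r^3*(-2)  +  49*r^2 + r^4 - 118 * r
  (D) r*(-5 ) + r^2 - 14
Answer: B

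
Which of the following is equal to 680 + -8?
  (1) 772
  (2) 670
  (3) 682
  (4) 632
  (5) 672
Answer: 5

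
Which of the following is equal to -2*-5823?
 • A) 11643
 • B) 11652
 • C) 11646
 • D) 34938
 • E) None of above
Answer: C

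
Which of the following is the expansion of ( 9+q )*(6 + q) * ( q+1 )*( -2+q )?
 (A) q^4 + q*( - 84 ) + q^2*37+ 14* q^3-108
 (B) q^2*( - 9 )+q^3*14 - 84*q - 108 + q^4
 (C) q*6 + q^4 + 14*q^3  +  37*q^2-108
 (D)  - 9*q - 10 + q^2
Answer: A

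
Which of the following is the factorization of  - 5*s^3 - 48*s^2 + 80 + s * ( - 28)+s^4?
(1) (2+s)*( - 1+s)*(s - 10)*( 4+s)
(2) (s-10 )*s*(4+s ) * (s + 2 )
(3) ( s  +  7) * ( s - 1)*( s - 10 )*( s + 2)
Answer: 1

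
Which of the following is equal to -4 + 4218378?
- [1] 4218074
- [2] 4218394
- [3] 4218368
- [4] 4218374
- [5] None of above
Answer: 4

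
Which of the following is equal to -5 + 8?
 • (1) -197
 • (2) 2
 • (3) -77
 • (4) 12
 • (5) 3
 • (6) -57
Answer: 5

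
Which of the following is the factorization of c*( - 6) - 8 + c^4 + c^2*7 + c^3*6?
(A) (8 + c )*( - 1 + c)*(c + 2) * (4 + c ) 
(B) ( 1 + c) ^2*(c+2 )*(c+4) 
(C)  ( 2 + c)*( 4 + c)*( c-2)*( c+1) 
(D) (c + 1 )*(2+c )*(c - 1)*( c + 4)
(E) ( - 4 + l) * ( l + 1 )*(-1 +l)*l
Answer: D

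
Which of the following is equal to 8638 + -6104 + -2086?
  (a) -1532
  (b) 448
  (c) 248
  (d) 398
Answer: b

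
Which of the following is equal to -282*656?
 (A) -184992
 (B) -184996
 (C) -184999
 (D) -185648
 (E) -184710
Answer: A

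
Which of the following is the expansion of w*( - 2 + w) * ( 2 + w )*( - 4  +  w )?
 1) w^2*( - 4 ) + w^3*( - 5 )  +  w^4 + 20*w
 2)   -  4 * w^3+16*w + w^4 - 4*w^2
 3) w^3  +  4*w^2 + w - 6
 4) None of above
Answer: 2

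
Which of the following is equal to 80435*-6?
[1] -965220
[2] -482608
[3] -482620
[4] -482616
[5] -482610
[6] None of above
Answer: 5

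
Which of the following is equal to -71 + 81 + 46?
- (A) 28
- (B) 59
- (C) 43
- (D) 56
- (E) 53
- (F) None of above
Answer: D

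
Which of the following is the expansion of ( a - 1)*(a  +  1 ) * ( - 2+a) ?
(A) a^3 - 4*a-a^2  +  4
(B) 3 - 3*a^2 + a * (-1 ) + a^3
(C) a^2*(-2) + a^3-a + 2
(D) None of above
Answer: C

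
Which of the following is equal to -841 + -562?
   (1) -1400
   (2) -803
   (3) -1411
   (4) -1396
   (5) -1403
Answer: 5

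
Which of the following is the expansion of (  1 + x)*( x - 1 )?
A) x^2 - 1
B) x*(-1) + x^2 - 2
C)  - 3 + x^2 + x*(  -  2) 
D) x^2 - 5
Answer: A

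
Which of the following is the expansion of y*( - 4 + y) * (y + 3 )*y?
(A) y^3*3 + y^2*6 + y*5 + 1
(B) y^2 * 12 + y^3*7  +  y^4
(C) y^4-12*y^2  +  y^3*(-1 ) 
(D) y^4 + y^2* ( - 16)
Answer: C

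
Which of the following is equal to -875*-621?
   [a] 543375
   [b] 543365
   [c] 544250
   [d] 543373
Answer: a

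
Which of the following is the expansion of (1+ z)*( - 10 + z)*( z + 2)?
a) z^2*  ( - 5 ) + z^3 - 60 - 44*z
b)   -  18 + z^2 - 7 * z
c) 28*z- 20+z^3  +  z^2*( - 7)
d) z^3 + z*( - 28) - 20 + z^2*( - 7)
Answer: d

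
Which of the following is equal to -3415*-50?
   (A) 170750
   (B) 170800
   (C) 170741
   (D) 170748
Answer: A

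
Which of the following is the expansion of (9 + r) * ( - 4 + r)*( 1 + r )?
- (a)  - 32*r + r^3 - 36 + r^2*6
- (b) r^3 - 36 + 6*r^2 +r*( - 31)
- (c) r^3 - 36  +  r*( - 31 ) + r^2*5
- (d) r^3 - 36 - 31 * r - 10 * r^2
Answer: b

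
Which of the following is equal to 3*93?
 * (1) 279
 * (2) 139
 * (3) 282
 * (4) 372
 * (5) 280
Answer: 1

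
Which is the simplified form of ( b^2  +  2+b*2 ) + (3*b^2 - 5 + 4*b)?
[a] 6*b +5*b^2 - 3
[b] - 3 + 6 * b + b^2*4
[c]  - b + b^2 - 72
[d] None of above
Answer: b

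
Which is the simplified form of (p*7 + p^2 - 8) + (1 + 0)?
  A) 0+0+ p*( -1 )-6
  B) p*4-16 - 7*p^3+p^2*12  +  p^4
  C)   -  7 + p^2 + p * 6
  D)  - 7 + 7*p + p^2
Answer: D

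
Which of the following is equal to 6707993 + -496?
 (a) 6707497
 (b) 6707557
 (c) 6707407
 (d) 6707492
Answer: a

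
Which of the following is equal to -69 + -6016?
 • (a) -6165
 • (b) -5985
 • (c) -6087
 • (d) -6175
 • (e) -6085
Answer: e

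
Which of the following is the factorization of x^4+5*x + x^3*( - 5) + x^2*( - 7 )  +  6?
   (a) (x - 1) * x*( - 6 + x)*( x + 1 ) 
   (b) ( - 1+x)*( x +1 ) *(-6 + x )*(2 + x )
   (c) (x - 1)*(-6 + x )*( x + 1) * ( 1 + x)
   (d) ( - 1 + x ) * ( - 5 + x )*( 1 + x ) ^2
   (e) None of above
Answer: c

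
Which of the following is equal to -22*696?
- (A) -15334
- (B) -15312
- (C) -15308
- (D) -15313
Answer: B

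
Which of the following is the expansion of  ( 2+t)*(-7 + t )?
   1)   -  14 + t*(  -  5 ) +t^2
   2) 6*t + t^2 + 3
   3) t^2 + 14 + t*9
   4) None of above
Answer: 1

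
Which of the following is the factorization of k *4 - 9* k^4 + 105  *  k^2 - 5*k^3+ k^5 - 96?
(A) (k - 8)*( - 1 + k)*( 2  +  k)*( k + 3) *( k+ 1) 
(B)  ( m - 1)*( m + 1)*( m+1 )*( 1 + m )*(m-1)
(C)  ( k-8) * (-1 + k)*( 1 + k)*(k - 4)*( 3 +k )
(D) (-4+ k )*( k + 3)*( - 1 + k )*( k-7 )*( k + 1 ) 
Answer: C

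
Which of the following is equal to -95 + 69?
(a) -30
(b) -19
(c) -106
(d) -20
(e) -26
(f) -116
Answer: e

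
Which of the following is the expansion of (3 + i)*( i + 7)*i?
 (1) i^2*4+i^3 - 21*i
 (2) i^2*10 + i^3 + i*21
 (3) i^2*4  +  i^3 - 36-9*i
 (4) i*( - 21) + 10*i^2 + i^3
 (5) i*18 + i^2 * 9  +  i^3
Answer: 2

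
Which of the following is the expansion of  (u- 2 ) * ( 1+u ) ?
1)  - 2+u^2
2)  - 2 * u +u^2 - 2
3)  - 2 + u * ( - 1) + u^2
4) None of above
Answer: 3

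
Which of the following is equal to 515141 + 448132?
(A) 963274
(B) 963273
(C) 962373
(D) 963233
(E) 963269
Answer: B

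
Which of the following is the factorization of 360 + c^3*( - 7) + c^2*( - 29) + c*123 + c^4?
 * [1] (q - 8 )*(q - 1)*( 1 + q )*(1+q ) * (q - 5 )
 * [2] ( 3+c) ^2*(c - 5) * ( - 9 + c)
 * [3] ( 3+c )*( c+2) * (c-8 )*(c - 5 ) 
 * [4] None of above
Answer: 4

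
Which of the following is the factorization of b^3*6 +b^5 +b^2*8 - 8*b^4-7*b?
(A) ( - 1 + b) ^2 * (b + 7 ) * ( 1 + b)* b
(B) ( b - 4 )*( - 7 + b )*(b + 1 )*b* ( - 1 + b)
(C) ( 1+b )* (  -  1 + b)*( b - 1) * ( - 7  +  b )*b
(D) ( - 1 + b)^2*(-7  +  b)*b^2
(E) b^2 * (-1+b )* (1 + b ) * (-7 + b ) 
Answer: C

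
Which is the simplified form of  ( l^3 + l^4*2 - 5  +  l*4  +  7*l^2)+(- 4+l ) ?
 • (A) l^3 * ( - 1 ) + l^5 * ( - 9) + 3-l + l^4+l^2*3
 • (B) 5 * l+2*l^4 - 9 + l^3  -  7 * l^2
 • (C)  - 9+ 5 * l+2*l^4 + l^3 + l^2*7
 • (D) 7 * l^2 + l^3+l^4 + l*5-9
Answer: C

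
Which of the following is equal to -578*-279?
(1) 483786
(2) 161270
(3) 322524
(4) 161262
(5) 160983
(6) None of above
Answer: 4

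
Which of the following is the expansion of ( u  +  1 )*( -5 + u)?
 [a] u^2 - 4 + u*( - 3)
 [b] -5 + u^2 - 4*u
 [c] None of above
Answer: b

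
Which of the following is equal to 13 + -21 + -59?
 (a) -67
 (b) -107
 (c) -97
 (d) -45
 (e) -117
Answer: a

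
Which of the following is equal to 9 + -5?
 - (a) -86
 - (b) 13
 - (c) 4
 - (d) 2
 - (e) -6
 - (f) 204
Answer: c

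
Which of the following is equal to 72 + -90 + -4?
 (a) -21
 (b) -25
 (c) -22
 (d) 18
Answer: c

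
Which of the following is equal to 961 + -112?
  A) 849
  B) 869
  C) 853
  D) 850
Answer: A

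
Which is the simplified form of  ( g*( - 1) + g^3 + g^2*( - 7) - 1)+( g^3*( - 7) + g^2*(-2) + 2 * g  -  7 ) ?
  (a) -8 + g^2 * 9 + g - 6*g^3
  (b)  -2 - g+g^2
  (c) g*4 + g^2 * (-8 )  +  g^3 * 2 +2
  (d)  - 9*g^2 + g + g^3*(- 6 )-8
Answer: d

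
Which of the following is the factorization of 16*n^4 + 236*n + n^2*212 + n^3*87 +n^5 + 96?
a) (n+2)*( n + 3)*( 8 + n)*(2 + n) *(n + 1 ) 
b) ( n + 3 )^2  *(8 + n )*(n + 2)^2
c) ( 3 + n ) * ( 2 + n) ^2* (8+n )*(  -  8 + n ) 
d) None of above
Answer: a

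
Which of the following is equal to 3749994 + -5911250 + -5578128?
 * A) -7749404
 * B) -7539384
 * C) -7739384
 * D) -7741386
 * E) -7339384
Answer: C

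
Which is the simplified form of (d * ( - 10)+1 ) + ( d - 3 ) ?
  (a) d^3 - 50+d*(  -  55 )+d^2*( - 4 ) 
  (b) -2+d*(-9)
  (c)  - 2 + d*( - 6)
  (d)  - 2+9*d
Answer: b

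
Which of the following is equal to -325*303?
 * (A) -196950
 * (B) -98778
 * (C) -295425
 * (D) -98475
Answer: D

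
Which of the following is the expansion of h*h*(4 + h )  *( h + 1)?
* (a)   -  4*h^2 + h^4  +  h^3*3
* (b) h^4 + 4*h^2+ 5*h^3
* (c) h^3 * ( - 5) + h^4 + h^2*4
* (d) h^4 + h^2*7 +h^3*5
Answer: b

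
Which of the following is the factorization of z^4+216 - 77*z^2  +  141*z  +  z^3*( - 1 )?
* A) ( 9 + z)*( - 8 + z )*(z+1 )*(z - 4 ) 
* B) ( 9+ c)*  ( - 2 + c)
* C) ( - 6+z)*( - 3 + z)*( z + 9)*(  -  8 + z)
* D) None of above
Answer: D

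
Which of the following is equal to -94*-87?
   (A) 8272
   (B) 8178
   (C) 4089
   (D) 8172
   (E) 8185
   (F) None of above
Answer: B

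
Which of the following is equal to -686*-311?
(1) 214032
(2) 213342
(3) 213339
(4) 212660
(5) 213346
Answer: 5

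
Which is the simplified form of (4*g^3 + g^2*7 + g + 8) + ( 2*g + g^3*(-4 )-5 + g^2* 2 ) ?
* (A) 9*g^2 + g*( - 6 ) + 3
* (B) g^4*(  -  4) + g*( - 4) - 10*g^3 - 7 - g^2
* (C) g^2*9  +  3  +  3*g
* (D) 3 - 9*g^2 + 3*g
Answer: C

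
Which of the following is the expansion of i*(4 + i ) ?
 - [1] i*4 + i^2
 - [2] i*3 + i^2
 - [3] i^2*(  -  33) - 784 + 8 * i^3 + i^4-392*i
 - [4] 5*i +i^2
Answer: 1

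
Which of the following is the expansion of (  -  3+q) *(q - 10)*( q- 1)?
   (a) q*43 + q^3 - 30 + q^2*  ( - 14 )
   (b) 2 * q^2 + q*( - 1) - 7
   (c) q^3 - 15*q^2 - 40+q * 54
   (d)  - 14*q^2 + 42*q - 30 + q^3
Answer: a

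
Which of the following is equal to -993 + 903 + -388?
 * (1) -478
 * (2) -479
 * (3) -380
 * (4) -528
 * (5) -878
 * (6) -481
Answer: 1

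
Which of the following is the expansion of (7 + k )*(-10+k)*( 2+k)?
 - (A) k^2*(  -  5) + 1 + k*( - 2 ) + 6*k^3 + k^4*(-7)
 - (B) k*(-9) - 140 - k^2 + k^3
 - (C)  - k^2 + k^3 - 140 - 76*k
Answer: C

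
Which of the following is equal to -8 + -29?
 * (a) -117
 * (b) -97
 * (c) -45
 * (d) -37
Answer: d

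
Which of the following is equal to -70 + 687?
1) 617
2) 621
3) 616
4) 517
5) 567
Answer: 1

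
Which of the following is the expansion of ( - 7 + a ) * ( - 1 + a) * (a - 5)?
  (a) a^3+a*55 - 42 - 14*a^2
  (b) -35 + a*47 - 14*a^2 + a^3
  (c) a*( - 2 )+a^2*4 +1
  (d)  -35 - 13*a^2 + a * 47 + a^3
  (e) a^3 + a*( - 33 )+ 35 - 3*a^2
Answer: d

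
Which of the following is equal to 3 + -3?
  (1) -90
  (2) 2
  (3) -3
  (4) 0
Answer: 4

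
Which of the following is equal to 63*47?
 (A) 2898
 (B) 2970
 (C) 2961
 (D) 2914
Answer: C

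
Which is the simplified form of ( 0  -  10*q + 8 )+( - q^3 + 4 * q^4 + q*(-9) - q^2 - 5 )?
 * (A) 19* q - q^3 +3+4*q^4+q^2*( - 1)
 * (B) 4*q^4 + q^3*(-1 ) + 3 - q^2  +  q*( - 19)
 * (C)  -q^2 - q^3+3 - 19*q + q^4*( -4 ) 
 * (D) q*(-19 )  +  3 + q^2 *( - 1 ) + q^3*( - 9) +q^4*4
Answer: B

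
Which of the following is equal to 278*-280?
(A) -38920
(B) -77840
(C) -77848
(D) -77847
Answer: B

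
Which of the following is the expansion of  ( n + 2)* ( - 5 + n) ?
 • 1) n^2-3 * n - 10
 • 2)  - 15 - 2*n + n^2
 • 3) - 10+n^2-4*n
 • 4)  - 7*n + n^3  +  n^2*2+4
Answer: 1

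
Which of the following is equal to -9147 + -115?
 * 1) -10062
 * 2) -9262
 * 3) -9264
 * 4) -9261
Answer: 2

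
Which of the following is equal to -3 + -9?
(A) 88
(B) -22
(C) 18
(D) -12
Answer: D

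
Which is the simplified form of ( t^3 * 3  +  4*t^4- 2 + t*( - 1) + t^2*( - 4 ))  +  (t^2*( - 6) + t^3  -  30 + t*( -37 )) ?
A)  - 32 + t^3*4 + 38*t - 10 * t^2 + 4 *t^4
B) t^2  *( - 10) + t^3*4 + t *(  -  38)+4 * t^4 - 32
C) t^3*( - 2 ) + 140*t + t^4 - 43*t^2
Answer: B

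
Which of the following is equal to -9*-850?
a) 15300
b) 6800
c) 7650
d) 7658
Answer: c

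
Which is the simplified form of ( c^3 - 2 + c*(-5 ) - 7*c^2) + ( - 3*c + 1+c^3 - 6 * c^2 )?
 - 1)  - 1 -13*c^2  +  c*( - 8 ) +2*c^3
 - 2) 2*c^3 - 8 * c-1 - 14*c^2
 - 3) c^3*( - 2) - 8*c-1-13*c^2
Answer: 1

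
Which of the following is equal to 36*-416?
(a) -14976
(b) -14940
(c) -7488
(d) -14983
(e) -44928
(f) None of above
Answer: a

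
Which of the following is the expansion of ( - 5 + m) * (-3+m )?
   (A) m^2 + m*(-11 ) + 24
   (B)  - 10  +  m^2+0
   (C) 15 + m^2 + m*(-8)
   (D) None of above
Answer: C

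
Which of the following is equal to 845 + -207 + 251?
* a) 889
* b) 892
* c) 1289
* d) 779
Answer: a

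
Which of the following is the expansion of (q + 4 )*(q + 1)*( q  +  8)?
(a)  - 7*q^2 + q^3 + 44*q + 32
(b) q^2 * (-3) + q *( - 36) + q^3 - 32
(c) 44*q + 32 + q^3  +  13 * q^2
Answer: c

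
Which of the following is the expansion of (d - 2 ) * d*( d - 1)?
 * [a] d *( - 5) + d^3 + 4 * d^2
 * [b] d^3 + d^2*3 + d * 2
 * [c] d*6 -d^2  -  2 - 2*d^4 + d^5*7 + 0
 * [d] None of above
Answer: d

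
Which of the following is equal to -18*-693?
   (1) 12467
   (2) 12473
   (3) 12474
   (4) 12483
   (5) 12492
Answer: 3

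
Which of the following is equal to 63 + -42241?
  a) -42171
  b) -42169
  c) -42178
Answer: c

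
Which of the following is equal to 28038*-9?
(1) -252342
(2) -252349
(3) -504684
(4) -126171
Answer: 1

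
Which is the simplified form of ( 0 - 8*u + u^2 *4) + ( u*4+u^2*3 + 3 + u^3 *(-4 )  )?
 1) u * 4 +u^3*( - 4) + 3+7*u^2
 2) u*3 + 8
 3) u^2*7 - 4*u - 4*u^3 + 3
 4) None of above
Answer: 3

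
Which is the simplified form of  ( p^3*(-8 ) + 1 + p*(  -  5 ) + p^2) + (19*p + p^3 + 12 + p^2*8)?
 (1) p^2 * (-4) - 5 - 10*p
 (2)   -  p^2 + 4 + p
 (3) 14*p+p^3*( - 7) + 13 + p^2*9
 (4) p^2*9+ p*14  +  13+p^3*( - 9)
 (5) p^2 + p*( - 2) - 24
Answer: 3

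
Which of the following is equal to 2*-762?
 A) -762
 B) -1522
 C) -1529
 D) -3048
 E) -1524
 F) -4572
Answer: E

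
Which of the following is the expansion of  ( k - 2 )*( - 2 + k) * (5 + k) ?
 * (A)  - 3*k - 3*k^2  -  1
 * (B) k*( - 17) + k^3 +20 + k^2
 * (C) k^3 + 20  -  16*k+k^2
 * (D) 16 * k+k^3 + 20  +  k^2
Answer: C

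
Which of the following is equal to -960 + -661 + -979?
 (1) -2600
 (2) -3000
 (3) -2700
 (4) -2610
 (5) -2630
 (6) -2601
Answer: 1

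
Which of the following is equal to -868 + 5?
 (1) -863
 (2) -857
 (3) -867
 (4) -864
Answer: 1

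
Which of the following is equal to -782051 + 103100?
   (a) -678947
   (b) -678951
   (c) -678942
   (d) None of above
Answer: b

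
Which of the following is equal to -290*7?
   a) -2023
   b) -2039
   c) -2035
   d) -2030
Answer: d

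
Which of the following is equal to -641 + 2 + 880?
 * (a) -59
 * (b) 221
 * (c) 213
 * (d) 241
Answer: d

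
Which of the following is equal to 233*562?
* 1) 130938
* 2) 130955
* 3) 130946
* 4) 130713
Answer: 3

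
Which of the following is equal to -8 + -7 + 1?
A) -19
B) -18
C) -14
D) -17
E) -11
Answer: C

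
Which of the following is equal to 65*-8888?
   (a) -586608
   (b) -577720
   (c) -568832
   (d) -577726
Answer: b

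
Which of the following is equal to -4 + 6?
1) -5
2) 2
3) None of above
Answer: 2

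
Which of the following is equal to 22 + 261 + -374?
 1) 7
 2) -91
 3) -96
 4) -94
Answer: 2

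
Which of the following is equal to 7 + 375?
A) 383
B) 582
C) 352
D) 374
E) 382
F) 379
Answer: E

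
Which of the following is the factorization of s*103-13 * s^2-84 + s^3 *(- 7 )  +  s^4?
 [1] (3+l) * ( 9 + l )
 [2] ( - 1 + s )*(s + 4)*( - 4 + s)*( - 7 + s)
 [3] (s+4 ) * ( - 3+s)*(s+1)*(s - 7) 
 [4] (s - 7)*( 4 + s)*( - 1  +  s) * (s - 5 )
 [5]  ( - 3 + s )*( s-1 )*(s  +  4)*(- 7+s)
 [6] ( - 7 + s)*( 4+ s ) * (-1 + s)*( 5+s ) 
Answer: 5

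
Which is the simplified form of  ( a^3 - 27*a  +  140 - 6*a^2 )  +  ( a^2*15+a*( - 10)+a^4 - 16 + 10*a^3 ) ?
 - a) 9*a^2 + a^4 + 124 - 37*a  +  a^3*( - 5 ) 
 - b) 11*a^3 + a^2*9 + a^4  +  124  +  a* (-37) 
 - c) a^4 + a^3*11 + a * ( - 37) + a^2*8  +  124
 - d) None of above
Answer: b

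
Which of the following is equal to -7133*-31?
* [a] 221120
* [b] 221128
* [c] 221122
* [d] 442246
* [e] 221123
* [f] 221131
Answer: e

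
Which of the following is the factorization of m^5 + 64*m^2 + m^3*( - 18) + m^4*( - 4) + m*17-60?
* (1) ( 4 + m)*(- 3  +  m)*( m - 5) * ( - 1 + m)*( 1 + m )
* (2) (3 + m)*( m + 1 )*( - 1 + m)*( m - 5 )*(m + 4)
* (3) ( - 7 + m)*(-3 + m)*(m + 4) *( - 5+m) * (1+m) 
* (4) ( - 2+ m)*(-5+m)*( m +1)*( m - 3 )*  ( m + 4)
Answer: 1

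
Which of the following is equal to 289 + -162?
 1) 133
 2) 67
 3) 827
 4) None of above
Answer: 4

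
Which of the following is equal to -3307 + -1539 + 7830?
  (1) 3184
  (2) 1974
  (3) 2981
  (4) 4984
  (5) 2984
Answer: 5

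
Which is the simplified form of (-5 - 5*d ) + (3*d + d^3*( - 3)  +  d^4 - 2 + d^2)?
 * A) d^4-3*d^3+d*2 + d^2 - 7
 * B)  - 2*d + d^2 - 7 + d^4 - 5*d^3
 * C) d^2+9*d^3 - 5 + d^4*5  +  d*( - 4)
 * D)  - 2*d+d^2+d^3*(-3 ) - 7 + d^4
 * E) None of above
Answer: D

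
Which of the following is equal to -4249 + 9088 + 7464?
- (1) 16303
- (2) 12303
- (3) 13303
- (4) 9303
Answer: 2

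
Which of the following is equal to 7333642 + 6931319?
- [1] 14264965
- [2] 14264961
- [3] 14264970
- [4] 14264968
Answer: 2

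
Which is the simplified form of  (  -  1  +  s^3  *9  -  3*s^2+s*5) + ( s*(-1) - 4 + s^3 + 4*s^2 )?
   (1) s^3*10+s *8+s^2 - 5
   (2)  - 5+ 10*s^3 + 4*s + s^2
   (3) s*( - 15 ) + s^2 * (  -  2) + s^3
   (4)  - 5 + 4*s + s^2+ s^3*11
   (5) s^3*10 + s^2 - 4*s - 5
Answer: 2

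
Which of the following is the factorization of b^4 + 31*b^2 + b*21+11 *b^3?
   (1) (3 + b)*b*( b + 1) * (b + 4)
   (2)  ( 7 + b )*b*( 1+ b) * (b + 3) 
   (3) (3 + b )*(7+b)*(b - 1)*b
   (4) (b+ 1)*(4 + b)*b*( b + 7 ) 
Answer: 2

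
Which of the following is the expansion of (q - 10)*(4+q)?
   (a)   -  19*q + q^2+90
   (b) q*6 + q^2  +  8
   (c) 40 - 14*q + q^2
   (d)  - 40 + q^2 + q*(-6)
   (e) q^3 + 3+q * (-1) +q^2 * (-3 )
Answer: d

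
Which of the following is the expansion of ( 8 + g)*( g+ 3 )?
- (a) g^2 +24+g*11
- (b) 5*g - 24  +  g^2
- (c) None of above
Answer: a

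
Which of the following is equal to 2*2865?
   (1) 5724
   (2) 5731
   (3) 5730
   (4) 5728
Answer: 3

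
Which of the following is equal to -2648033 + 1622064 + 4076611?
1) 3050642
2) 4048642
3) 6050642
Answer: 1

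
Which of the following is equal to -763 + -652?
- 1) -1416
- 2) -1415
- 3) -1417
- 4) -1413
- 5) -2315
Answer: 2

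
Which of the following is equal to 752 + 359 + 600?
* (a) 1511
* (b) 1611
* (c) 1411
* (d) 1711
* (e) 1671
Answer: d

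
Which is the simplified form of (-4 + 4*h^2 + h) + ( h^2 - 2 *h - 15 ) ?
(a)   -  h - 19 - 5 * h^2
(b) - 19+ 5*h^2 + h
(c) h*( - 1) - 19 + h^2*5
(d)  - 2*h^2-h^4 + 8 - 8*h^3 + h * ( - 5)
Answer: c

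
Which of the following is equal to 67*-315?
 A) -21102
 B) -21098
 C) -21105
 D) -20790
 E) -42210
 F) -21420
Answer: C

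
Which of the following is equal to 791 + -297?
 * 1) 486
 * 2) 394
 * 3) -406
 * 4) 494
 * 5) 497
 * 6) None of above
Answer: 4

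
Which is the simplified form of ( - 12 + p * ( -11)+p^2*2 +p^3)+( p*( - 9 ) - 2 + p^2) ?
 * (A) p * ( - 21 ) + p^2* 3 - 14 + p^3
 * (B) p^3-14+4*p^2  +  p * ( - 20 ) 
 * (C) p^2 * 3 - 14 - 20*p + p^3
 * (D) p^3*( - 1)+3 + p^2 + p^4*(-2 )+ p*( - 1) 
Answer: C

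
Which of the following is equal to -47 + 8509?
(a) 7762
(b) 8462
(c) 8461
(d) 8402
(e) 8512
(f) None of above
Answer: b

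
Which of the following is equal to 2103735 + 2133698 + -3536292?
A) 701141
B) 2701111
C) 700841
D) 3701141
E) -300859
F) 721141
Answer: A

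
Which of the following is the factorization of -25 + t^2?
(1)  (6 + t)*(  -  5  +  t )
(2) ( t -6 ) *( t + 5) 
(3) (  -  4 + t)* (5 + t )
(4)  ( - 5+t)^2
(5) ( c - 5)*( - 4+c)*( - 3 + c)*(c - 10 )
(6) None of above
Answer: 6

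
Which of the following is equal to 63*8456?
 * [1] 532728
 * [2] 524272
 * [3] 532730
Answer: 1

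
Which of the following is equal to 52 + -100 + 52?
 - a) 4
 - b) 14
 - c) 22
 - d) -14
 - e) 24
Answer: a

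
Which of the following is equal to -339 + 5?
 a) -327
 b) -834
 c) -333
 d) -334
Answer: d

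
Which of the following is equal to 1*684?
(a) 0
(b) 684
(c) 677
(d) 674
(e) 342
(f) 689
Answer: b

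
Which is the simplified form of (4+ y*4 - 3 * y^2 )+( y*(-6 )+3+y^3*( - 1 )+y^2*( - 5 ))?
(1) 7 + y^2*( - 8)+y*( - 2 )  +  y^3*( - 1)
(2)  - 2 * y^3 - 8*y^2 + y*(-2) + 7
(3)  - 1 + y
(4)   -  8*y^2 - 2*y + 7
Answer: 1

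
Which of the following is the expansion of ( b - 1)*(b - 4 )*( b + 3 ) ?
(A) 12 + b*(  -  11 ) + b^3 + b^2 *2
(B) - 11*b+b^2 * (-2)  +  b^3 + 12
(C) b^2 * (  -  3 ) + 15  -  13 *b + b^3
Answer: B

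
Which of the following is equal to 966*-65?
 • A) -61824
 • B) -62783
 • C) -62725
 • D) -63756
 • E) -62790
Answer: E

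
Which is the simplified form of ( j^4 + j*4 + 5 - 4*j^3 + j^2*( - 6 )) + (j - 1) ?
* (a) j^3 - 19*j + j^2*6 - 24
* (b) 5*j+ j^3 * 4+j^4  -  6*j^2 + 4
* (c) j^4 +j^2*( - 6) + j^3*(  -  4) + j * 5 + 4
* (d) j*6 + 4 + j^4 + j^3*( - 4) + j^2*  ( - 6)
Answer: c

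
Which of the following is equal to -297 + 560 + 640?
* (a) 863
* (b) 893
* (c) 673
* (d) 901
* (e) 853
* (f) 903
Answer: f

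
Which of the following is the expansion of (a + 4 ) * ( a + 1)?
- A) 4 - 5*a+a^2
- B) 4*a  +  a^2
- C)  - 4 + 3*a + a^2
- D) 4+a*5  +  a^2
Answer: D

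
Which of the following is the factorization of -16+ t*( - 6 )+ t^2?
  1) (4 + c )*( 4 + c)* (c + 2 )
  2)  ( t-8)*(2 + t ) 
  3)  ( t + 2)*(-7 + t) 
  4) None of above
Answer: 2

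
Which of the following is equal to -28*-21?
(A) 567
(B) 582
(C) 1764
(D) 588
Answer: D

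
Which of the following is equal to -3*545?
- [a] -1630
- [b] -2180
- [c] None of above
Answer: c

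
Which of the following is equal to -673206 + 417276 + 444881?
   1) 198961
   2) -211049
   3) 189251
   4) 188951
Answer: 4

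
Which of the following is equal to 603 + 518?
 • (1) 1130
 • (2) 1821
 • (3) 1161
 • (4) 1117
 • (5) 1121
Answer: 5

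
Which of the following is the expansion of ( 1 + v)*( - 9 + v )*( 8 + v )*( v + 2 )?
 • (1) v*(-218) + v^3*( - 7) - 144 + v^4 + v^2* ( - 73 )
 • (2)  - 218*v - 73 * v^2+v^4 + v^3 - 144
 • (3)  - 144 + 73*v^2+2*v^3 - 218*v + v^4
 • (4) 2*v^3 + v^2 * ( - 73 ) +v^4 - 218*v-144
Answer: 4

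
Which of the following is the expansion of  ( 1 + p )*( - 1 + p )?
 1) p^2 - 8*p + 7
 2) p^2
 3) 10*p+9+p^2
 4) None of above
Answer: 4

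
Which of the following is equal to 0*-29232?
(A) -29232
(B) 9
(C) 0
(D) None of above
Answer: C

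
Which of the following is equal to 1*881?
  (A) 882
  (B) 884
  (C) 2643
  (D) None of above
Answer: D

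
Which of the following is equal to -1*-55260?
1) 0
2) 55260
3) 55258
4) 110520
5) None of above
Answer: 2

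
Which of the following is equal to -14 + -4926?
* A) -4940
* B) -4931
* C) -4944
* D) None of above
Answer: A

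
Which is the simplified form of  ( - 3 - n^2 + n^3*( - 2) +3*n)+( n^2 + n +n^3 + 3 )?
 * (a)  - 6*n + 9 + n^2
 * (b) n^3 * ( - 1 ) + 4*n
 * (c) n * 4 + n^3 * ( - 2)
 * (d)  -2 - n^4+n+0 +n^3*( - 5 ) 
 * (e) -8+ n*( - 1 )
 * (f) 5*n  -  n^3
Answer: b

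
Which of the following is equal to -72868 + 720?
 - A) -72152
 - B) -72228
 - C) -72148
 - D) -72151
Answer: C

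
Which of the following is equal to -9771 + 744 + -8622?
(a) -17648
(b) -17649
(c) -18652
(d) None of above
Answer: b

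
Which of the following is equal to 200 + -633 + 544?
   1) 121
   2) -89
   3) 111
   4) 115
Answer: 3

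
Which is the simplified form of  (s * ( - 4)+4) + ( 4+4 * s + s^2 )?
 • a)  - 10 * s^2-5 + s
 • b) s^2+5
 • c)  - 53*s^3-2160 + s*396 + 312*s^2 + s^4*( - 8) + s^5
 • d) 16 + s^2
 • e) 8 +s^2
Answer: e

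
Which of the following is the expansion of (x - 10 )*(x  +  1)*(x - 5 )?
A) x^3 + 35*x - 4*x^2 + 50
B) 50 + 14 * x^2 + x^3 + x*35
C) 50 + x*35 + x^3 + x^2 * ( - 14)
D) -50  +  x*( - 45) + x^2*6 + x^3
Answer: C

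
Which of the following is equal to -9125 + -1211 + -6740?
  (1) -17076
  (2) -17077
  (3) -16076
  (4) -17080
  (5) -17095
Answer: 1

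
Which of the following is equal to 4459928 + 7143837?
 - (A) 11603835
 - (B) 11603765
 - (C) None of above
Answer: B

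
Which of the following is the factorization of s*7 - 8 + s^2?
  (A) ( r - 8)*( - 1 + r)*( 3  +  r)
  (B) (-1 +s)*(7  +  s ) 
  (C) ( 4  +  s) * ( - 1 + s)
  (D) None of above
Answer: D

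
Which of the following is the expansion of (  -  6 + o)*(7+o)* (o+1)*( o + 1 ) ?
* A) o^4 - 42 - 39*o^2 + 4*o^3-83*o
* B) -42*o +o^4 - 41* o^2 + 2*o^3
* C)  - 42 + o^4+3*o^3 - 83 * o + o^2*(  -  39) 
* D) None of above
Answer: C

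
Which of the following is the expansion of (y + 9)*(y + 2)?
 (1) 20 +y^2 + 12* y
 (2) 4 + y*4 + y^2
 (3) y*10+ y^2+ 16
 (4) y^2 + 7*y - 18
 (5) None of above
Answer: 5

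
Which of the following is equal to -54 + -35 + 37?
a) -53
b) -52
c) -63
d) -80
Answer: b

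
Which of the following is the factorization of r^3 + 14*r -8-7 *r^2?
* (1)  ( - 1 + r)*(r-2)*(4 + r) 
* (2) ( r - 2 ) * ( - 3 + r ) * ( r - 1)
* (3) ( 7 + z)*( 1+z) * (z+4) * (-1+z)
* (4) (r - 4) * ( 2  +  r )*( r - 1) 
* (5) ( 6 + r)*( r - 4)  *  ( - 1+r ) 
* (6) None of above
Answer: 6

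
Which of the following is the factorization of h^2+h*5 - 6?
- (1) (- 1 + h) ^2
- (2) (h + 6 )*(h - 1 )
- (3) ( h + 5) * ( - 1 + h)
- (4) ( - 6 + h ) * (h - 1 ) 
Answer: 2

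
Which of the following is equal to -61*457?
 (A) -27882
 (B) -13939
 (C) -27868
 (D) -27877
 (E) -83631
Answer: D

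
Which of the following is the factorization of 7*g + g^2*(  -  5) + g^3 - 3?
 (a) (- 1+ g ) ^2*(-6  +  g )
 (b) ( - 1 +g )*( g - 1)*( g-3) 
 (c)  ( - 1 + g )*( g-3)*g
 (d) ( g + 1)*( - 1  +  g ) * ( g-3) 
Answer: b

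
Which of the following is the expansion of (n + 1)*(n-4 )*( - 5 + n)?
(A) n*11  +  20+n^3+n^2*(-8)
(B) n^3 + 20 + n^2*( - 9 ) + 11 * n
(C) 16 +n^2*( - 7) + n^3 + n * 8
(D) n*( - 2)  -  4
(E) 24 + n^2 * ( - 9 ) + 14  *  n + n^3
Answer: A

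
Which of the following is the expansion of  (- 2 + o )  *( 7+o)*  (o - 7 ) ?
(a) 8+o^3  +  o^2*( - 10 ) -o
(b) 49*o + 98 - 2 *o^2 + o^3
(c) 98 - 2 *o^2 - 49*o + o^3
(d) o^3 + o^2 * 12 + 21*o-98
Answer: c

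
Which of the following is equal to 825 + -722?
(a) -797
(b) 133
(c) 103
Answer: c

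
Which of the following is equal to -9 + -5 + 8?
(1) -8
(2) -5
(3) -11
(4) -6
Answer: 4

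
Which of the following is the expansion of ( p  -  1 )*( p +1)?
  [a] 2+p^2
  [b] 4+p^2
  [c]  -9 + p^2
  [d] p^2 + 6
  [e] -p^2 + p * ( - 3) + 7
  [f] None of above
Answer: f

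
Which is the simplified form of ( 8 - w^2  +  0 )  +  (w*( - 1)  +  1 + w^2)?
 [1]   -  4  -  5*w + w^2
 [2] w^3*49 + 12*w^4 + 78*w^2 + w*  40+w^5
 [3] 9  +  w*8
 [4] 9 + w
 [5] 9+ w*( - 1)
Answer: 5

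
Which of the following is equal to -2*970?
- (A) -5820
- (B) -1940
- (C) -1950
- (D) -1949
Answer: B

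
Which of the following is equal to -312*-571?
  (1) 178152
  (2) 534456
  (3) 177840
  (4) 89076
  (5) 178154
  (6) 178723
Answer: 1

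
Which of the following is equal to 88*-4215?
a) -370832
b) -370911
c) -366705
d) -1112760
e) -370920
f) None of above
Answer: e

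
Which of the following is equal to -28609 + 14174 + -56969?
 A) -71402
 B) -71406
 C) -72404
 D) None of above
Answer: D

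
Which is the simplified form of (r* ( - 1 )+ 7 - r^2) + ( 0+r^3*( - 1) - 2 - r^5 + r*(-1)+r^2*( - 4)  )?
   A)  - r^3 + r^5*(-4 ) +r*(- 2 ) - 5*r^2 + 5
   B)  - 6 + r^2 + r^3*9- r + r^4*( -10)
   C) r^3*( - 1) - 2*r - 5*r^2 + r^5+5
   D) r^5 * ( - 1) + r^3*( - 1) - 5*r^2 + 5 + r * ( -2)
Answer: D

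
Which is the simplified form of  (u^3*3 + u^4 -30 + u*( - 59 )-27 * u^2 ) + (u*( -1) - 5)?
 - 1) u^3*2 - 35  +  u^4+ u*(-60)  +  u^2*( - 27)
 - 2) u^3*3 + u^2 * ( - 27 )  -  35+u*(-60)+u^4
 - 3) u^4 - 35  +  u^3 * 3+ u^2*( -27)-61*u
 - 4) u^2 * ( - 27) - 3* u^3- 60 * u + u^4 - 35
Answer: 2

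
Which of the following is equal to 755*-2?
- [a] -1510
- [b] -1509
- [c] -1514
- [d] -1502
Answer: a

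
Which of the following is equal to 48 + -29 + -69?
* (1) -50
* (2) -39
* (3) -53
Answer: 1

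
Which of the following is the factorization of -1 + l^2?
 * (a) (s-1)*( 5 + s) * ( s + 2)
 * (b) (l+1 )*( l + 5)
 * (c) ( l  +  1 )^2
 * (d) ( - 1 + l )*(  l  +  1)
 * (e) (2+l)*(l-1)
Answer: d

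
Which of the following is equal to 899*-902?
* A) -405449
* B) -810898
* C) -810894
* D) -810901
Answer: B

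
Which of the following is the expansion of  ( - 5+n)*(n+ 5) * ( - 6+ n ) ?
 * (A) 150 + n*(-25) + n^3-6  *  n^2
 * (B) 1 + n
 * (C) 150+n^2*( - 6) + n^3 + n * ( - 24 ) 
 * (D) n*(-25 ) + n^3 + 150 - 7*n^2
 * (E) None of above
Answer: A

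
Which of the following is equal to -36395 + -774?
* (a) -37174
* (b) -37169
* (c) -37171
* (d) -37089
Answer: b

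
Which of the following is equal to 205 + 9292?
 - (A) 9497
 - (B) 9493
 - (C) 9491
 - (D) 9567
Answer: A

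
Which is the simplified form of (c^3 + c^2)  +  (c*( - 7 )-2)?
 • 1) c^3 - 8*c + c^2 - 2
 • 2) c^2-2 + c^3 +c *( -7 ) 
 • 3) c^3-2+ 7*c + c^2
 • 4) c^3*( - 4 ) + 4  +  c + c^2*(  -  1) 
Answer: 2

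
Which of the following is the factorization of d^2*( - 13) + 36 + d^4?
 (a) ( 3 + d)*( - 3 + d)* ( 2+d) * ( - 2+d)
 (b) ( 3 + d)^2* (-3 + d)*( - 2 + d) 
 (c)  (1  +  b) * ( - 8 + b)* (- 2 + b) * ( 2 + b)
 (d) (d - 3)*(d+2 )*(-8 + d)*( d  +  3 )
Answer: a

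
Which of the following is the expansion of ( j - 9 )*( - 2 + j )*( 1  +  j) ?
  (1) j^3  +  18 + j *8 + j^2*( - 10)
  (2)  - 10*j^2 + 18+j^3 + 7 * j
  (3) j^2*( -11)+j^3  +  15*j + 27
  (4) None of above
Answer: 2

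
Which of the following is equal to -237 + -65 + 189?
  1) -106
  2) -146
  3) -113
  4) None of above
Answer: 3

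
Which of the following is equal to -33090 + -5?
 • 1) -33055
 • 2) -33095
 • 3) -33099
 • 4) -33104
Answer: 2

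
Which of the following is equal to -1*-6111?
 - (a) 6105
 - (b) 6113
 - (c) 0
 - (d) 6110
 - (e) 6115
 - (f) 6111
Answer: f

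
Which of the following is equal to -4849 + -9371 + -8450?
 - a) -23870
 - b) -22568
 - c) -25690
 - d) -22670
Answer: d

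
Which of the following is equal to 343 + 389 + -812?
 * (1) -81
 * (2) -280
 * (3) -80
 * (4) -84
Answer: 3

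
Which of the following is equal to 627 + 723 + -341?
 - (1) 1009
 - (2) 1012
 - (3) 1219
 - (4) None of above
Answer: 1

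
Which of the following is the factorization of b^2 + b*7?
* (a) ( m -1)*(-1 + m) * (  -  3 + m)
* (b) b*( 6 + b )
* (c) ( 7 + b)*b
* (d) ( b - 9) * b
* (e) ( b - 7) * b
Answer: c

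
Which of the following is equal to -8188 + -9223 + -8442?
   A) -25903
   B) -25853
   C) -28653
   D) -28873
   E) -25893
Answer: B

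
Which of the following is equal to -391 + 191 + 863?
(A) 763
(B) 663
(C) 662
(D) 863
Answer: B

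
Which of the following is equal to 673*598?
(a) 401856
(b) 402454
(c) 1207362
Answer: b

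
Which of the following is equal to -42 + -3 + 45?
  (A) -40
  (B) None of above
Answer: B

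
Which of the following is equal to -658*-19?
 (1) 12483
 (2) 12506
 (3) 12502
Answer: 3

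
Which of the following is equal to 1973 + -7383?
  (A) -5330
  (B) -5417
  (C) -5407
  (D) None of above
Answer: D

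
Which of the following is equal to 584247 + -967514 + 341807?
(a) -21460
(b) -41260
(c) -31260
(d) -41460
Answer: d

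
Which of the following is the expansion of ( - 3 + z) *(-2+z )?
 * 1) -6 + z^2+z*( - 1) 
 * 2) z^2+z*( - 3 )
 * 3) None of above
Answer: 3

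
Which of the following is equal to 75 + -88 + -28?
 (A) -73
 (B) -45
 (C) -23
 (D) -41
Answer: D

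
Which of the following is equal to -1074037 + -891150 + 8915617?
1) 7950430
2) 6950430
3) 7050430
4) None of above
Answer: 2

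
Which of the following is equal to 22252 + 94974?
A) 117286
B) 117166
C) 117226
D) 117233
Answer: C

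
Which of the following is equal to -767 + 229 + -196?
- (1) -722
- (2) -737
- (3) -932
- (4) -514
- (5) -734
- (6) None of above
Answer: 5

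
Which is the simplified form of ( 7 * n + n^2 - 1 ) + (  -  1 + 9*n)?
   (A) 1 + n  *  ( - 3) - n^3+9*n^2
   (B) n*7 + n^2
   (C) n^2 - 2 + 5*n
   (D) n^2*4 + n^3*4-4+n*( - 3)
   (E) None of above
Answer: E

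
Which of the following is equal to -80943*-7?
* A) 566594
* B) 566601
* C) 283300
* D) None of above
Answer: B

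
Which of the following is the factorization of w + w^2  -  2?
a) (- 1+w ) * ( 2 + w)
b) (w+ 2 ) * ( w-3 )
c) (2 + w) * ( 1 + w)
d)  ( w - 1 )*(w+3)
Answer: a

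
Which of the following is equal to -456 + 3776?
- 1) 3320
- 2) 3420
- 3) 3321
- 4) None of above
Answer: 1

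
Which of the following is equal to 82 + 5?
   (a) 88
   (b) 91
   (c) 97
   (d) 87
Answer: d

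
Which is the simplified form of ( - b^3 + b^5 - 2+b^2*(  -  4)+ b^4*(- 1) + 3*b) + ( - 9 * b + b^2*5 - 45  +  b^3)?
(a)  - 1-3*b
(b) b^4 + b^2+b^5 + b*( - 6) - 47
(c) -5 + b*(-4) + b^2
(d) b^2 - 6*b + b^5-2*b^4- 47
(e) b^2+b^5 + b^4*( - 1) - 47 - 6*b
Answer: e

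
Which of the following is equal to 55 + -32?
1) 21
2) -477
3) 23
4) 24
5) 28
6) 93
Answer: 3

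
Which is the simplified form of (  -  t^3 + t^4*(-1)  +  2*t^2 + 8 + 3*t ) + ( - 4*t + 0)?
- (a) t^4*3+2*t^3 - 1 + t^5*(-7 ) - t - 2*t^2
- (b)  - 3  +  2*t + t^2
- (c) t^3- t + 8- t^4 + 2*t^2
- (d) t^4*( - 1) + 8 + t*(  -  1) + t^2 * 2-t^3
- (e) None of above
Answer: d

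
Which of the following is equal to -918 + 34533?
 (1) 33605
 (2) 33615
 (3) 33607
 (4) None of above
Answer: 2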